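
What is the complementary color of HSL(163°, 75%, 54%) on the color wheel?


Complement = opposite side of color wheel = hue + 180°
H' = (163 + 180) mod 360 = 343°
S and L unchanged.
= HSL(343°, 75%, 54%)


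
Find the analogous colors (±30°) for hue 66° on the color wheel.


Base hue: 66°
Left analog: (66 - 30) mod 360 = 36°
Right analog: (66 + 30) mod 360 = 96°
Analogous hues = 36° and 96°


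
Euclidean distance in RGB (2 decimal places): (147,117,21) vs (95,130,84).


d = √[(R₁-R₂)² + (G₁-G₂)² + (B₁-B₂)²]
d = √[(147-95)² + (117-130)² + (21-84)²]
d = √[2704 + 169 + 3969]
d = √6842
d ≈ 82.72


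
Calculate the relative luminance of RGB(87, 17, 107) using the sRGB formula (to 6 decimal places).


Linearize each channel (sRGB transfer function): c = v/255; c_lin = c/12.92 if c ≤ 0.04045, else ((c+0.055)/1.055)^2.4
  R: 87/255 ≈ 0.341176 > 0.04045 → ((0.341176+0.055)/1.055)^2.4 ≈ 0.095307
  G: 17/255 ≈ 0.066667 > 0.04045 → ((0.066667+0.055)/1.055)^2.4 ≈ 0.005605
  B: 107/255 ≈ 0.419608 > 0.04045 → ((0.419608+0.055)/1.055)^2.4 ≈ 0.147027
R_lin = 0.095307, G_lin = 0.005605, B_lin = 0.147027
L = 0.2126×R + 0.7152×G + 0.0722×B
L = 0.2126×0.095307 + 0.7152×0.005605 + 0.0722×0.147027
L ≈ 0.034887


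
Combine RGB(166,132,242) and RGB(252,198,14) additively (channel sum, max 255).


Additive: each channel = min(255, C₁+C₂)
R: 166+252 = 418 → 255
G: 132+198 = 330 → 255
B: 242+14 = 256 → 255
= RGB(255, 255, 255)


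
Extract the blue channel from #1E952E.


Color: #1E952E
R = 1E = 30
G = 95 = 149
B = 2E = 46
Blue = 46


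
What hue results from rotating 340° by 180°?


New hue = (H + rotation) mod 360
New hue = (340 + 180) mod 360
= 520 mod 360
= 160°


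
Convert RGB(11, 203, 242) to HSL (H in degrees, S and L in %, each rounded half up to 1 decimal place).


Normalize: R'=11/255≈0.0431, G'=203/255≈0.7961, B'=242/255≈0.9490
Max=242/255, Min=11/255, Δ=Max-Min=231/255
L = (Max+Min)/2 = (242+11)/510 = 253/510 = 0.49607… → L = 49.6%
L ≤ 0.5 → S = Δ/(Max+Min) = 231/(242+11) = 231/253 = 0.91304… → S = 91.3%
(the 1/255 factors cancel in S and H, so raw channel differences can be used)
Max is B' → H = 60 × ((R-G)/Δ + 4) = 60 × ((11-203)/231 + 4)
  -192/231 + 4 = -0.8311… + 4 = 3.1688…
  H = 60 × 3.1688… = 190.129…° → H = 190.1°
= HSL(190.1°, 91.3%, 49.6%)


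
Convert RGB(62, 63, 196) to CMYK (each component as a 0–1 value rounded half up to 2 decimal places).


R'=62/255≈0.2431, G'=63/255≈0.2471, B'=196/255≈0.7686
K = 1 - max(R',G',B') = 1 - 196/255 = 59/255 = 0.23137… → 0.23
(1-R'-K)/(1-K) simplifies to (max-R)/max with max = 196:
C = (196-62)/196 = 134/196 = 0.68367… → 0.68
M = (196-63)/196 = 133/196 = 0.67857… → 0.68
Y = (196-196)/196 = 0/196 = 0 → 0.00
= CMYK(0.68, 0.68, 0.00, 0.23)


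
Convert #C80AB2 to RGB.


C8 → 200 (R)
0A → 10 (G)
B2 → 178 (B)
= RGB(200, 10, 178)


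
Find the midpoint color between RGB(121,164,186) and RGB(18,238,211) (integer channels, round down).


Midpoint: each channel = ⌊(C₁+C₂)/2⌋
R: ⌊(121+18)/2⌋ = 69
G: ⌊(164+238)/2⌋ = 201
B: ⌊(186+211)/2⌋ = 198
= RGB(69, 201, 198)


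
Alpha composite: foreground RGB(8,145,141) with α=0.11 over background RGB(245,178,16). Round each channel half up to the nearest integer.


C = α×F + (1-α)×B, with 1-α = 0.89
R: 0.11×8 + 0.89×245 = 0.88 + 218.05 = 218.93 → 219
G: 0.11×145 + 0.89×178 = 15.95 + 158.42 = 174.37 → 174
B: 0.11×141 + 0.89×16 = 15.51 + 14.24 = 29.75 → 30
= RGB(219, 174, 30)


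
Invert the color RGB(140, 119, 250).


Invert: (255-R, 255-G, 255-B)
R: 255-140 = 115
G: 255-119 = 136
B: 255-250 = 5
= RGB(115, 136, 5)


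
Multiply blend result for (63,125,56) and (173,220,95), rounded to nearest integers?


Multiply: C = A×B/255, rounded to nearest integer
R: 63×173/255 = 10899/255 ≈ 42.741 → 43
G: 125×220/255 = 27500/255 ≈ 107.843 → 108
B: 56×95/255 = 5320/255 ≈ 20.863 → 21
= RGB(43, 108, 21)


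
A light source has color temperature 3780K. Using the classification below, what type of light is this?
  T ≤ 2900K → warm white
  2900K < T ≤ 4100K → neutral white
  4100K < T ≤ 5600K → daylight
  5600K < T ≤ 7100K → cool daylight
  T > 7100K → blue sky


Temperature: 3780K
2900K < 3780K ≤ 4100K → neutral white
Classification: neutral white


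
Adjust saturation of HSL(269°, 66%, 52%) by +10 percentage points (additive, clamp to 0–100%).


Original S = 66%
Adjustment = +10 percentage points
New S = 66 + (10) = 76
Clamp to [0, 100] → 76
= HSL(269°, 76%, 52%)


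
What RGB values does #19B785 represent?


19 → 25 (R)
B7 → 183 (G)
85 → 133 (B)
= RGB(25, 183, 133)


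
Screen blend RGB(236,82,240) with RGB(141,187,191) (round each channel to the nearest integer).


Screen: C = 255 - (255-A)×(255-B)/255, rounded to nearest integer
R: 255 - (255-236)×(255-141)/255 = 255 - 2166/255 ≈ 255 - 8.494 = 246.506 → 247
G: 255 - (255-82)×(255-187)/255 = 255 - 11764/255 ≈ 255 - 46.133 = 208.867 → 209
B: 255 - (255-240)×(255-191)/255 = 255 - 960/255 ≈ 255 - 3.765 = 251.235 → 251
= RGB(247, 209, 251)


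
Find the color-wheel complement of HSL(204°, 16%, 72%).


Complement = opposite side of color wheel = hue + 180°
H' = (204 + 180) mod 360 = 24°
S and L unchanged.
= HSL(24°, 16%, 72%)


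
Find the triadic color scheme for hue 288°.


Triadic: equally spaced at 120° intervals
H1 = 288°
H2 = (288 + 120) mod 360 = 48°
H3 = (288 + 240) mod 360 = 168°
Triadic = 288°, 48°, 168°


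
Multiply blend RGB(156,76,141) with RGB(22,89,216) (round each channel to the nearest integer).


Multiply: C = A×B/255, rounded to nearest integer
R: 156×22/255 = 3432/255 ≈ 13.459 → 13
G: 76×89/255 = 6764/255 ≈ 26.525 → 27
B: 141×216/255 = 30456/255 ≈ 119.435 → 119
= RGB(13, 27, 119)


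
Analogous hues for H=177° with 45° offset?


Base hue: 177°
Left analog: (177 - 45) mod 360 = 132°
Right analog: (177 + 45) mod 360 = 222°
Analogous hues = 132° and 222°


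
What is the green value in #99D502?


Color: #99D502
R = 99 = 153
G = D5 = 213
B = 02 = 2
Green = 213


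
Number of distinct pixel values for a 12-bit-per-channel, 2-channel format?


Total bits = 12 bits/channel × 2 channels = 24 bits
Distinct pixel values = 2^24
= 16,777,216 pixel values


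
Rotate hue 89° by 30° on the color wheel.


New hue = (H + rotation) mod 360
New hue = (89 + 30) mod 360
= 119 mod 360
= 119°


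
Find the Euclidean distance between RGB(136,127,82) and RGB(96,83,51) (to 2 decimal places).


d = √[(R₁-R₂)² + (G₁-G₂)² + (B₁-B₂)²]
d = √[(136-96)² + (127-83)² + (82-51)²]
d = √[1600 + 1936 + 961]
d = √4497
d ≈ 67.06


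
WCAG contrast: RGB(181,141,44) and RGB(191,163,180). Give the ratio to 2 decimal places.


Linearize each sRGB channel c=v/255: c/12.92 if c ≤ 0.04045 else ((c+0.055)/1.055)^2.4
L = 0.2126×R_lin + 0.7152×G_lin + 0.0722×B_lin
Color 1 (181,141,44):
  R=181: 181/255≈0.7098 > 0.04045 → ((0.7098+0.055)/1.055)^2.4 ≈ 0.46208
  G=141: 141/255≈0.5529 > 0.04045 → ((0.5529+0.055)/1.055)^2.4 ≈ 0.26636
  B=44: 44/255≈0.1725 > 0.04045 → ((0.1725+0.055)/1.055)^2.4 ≈ 0.02519
  L1 = 0.2126×0.46208 + 0.7152×0.26636 + 0.0722×0.02519 ≈ 0.29055
Color 2 (191,163,180):
  R=191: 191/255≈0.7490 > 0.04045 → ((0.7490+0.055)/1.055)^2.4 ≈ 0.52100
  G=163: 163/255≈0.6392 > 0.04045 → ((0.6392+0.055)/1.055)^2.4 ≈ 0.36625
  B=180: 180/255≈0.7059 > 0.04045 → ((0.7059+0.055)/1.055)^2.4 ≈ 0.45641
  L2 = 0.2126×0.52100 + 0.7152×0.36625 + 0.0722×0.45641 ≈ 0.40566
Lighter = 0.40566, Darker = 0.29055
Ratio = (L_lighter + 0.05) / (L_darker + 0.05)
Ratio = (0.40566 + 0.05) / (0.29055 + 0.05) = 0.45566 / 0.34055 ≈ 1.3380
Ratio ≈ 1.34:1


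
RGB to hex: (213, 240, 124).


R = 213 → D5 (hex)
G = 240 → F0 (hex)
B = 124 → 7C (hex)
Hex = #D5F07C


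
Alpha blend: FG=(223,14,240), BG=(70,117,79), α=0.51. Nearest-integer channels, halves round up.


C = α×F + (1-α)×B, with 1-α = 0.49
R: 0.51×223 + 0.49×70 = 113.73 + 34.30 = 148.03 → 148
G: 0.51×14 + 0.49×117 = 7.14 + 57.33 = 64.47 → 64
B: 0.51×240 + 0.49×79 = 122.40 + 38.71 = 161.11 → 161
= RGB(148, 64, 161)


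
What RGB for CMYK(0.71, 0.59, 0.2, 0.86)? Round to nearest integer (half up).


R = 255 × (1-C) × (1-K) = 255 × 0.29 × 0.14 = 10.353 → 10
G = 255 × (1-M) × (1-K) = 255 × 0.41 × 0.14 = 14.637 → 15
B = 255 × (1-Y) × (1-K) = 255 × 0.80 × 0.14 = 28.56 → 29
= RGB(10, 15, 29)


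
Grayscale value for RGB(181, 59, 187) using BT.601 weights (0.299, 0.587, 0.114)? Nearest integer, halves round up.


Gray = 0.299×R + 0.587×G + 0.114×B
Gray = 0.299×181 + 0.587×59 + 0.114×187
Gray = 54.119 + 34.633 + 21.318
Gray = 110.070 → round half up → 110
Gray = 110


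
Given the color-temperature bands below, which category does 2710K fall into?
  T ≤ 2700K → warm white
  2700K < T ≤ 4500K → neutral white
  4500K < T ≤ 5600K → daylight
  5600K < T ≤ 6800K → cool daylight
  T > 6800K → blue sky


Temperature: 2710K
2700K < 2710K ≤ 4500K → neutral white
Classification: neutral white


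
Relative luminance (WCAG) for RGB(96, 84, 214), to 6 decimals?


Linearize each channel (sRGB transfer function): c = v/255; c_lin = c/12.92 if c ≤ 0.04045, else ((c+0.055)/1.055)^2.4
  R: 96/255 ≈ 0.376471 > 0.04045 → ((0.376471+0.055)/1.055)^2.4 ≈ 0.116971
  G: 84/255 ≈ 0.329412 > 0.04045 → ((0.329412+0.055)/1.055)^2.4 ≈ 0.088656
  B: 214/255 ≈ 0.839216 > 0.04045 → ((0.839216+0.055)/1.055)^2.4 ≈ 0.672443
R_lin = 0.116971, G_lin = 0.088656, B_lin = 0.672443
L = 0.2126×R + 0.7152×G + 0.0722×B
L = 0.2126×0.116971 + 0.7152×0.088656 + 0.0722×0.672443
L ≈ 0.136825


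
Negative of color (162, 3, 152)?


Invert: (255-R, 255-G, 255-B)
R: 255-162 = 93
G: 255-3 = 252
B: 255-152 = 103
= RGB(93, 252, 103)


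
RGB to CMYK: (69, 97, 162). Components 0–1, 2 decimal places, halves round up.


R'=69/255≈0.2706, G'=97/255≈0.3804, B'=162/255≈0.6353
K = 1 - max(R',G',B') = 1 - 162/255 = 93/255 = 0.36470… → 0.36
(1-R'-K)/(1-K) simplifies to (max-R)/max with max = 162:
C = (162-69)/162 = 93/162 = 0.57407… → 0.57
M = (162-97)/162 = 65/162 = 0.40123… → 0.40
Y = (162-162)/162 = 0/162 = 0 → 0.00
= CMYK(0.57, 0.40, 0.00, 0.36)


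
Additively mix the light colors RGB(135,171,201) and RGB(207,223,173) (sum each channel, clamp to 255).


Additive: each channel = min(255, C₁+C₂)
R: 135+207 = 342 → 255
G: 171+223 = 394 → 255
B: 201+173 = 374 → 255
= RGB(255, 255, 255)


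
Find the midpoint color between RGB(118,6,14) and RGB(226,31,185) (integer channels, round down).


Midpoint: each channel = ⌊(C₁+C₂)/2⌋
R: ⌊(118+226)/2⌋ = 172
G: ⌊(6+31)/2⌋ = 18
B: ⌊(14+185)/2⌋ = 99
= RGB(172, 18, 99)


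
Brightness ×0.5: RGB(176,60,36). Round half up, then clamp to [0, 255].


Multiply each channel by 0.5, round half up, clamp to [0, 255]
R: 176×0.5 = 88
G: 60×0.5 = 30
B: 36×0.5 = 18
= RGB(88, 30, 18)


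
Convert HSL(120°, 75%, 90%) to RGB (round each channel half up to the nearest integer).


H=120°, S=0.75, L=0.90
C = (1-|2L-1|)×S = (1-|0.80|)×0.75 = 0.15
H' = H/60 = 120/60 ≈ 2.0000; X = C×(1-|H' mod 2 - 1|) = 0.0
m = L - C/2 = 0.90 - 0.075 = 0.825
Sector ⌊H'⌋ = 2 → (R',G',B') = (0.0, 0.15, 0.0)
RGB = ((R'+m)×255, (G'+m)×255, (B'+m)×255) = (210.375, 248.625, 210.375)
Round half up → RGB(210, 249, 210)


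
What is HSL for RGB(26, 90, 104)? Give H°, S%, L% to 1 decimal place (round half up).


Normalize: R'=26/255≈0.1020, G'=90/255≈0.3529, B'=104/255≈0.4078
Max=104/255, Min=26/255, Δ=Max-Min=78/255
L = (Max+Min)/2 = (104+26)/510 = 130/510 = 0.25490… → L = 25.5%
L ≤ 0.5 → S = Δ/(Max+Min) = 78/(104+26) = 78/130 = 0.6 → S = 60.0%
(the 1/255 factors cancel in S and H, so raw channel differences can be used)
Max is B' → H = 60 × ((R-G)/Δ + 4) = 60 × ((26-90)/78 + 4)
  -64/78 + 4 = -0.8205… + 4 = 3.1794…
  H = 60 × 3.1794… = 190.769…° → H = 190.8°
= HSL(190.8°, 60.0%, 25.5%)


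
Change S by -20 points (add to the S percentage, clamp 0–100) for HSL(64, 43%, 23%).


Original S = 43%
Adjustment = -20 percentage points
New S = 43 + (-20) = 23
Clamp to [0, 100] → 23
= HSL(64°, 23%, 23%)


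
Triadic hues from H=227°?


Triadic: equally spaced at 120° intervals
H1 = 227°
H2 = (227 + 120) mod 360 = 347°
H3 = (227 + 240) mod 360 = 107°
Triadic = 227°, 347°, 107°


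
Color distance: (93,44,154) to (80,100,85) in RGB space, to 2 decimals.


d = √[(R₁-R₂)² + (G₁-G₂)² + (B₁-B₂)²]
d = √[(93-80)² + (44-100)² + (154-85)²]
d = √[169 + 3136 + 4761]
d = √8066
d ≈ 89.81


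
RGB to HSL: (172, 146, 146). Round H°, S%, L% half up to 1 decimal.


Normalize: R'=172/255≈0.6745, G'=146/255≈0.5725, B'=146/255≈0.5725
Max=172/255, Min=146/255, Δ=Max-Min=26/255
L = (Max+Min)/2 = (172+146)/510 = 318/510 = 0.62352… → L = 62.4%
L > 0.5 → S = Δ/(2-Max-Min) = 26/(510-172-146) = 26/192 = 0.13541… → S = 13.5%
(the 1/255 factors cancel in S and H, so raw channel differences can be used)
Max is R' → H = 60 × (((G-B)/Δ) mod 6) = 60 × (((146-146)/26) mod 6)
  0/26 = 0
  H = 60 × 0 = 0° → H = 0.0°
= HSL(0.0°, 13.5%, 62.4%)


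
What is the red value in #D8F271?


Color: #D8F271
R = D8 = 216
G = F2 = 242
B = 71 = 113
Red = 216


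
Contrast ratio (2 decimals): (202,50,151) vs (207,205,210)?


Linearize each sRGB channel c=v/255: c/12.92 if c ≤ 0.04045 else ((c+0.055)/1.055)^2.4
L = 0.2126×R_lin + 0.7152×G_lin + 0.0722×B_lin
Color 1 (202,50,151):
  R=202: 202/255≈0.7922 > 0.04045 → ((0.7922+0.055)/1.055)^2.4 ≈ 0.59062
  G=50: 50/255≈0.1961 > 0.04045 → ((0.1961+0.055)/1.055)^2.4 ≈ 0.03190
  B=151: 151/255≈0.5922 > 0.04045 → ((0.5922+0.055)/1.055)^2.4 ≈ 0.30947
  L1 = 0.2126×0.59062 + 0.7152×0.03190 + 0.0722×0.30947 ≈ 0.17072
Color 2 (207,205,210):
  R=207: 207/255≈0.8118 > 0.04045 → ((0.8118+0.055)/1.055)^2.4 ≈ 0.62396
  G=205: 205/255≈0.8039 > 0.04045 → ((0.8039+0.055)/1.055)^2.4 ≈ 0.61050
  B=210: 210/255≈0.8235 > 0.04045 → ((0.8235+0.055)/1.055)^2.4 ≈ 0.64448
  L2 = 0.2126×0.62396 + 0.7152×0.61050 + 0.0722×0.64448 ≈ 0.61581
Lighter = 0.61581, Darker = 0.17072
Ratio = (L_lighter + 0.05) / (L_darker + 0.05)
Ratio = (0.61581 + 0.05) / (0.17072 + 0.05) = 0.66581 / 0.22072 ≈ 3.0165
Ratio ≈ 3.02:1


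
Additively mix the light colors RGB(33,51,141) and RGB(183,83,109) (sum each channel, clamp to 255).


Additive: each channel = min(255, C₁+C₂)
R: 33+183 = 216 → 216
G: 51+83 = 134 → 134
B: 141+109 = 250 → 250
= RGB(216, 134, 250)


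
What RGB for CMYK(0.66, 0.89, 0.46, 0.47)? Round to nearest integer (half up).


R = 255 × (1-C) × (1-K) = 255 × 0.34 × 0.53 = 45.951 → 46
G = 255 × (1-M) × (1-K) = 255 × 0.11 × 0.53 = 14.8665 → 15
B = 255 × (1-Y) × (1-K) = 255 × 0.54 × 0.53 = 72.981 → 73
= RGB(46, 15, 73)


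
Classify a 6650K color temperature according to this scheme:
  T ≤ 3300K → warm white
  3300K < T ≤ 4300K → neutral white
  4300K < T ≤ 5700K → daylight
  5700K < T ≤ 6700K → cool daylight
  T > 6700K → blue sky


Temperature: 6650K
5700K < 6650K ≤ 6700K → cool daylight
Classification: cool daylight


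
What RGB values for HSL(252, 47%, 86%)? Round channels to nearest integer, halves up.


H=252°, S=0.47, L=0.86
C = (1-|2L-1|)×S = (1-|0.72|)×0.47 = 0.1316
H' = H/60 = 252/60 ≈ 4.2000; X = C×(1-|H' mod 2 - 1|) = 0.02632
m = L - C/2 = 0.86 - 0.0658 = 0.7942
Sector ⌊H'⌋ = 4 → (R',G',B') = (0.02632, 0.0, 0.1316)
RGB = ((R'+m)×255, (G'+m)×255, (B'+m)×255) = (209.2326, 202.521, 236.079)
Round half up → RGB(209, 203, 236)


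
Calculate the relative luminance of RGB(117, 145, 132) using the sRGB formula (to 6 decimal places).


Linearize each channel (sRGB transfer function): c = v/255; c_lin = c/12.92 if c ≤ 0.04045, else ((c+0.055)/1.055)^2.4
  R: 117/255 ≈ 0.458824 > 0.04045 → ((0.458824+0.055)/1.055)^2.4 ≈ 0.177888
  G: 145/255 ≈ 0.568627 > 0.04045 → ((0.568627+0.055)/1.055)^2.4 ≈ 0.283149
  B: 132/255 ≈ 0.517647 > 0.04045 → ((0.517647+0.055)/1.055)^2.4 ≈ 0.230740
R_lin = 0.177888, G_lin = 0.283149, B_lin = 0.230740
L = 0.2126×R + 0.7152×G + 0.0722×B
L = 0.2126×0.177888 + 0.7152×0.283149 + 0.0722×0.230740
L ≈ 0.256986


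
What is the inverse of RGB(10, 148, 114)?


Invert: (255-R, 255-G, 255-B)
R: 255-10 = 245
G: 255-148 = 107
B: 255-114 = 141
= RGB(245, 107, 141)


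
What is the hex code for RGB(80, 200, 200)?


R = 80 → 50 (hex)
G = 200 → C8 (hex)
B = 200 → C8 (hex)
Hex = #50C8C8


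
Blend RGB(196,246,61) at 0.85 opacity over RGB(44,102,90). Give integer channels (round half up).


C = α×F + (1-α)×B, with 1-α = 0.15
R: 0.85×196 + 0.15×44 = 166.60 + 6.60 = 173.20 → 173
G: 0.85×246 + 0.15×102 = 209.10 + 15.30 = 224.40 → 224
B: 0.85×61 + 0.15×90 = 51.85 + 13.50 = 65.35 → 65
= RGB(173, 224, 65)


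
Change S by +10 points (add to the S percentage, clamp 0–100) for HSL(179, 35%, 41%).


Original S = 35%
Adjustment = +10 percentage points
New S = 35 + (10) = 45
Clamp to [0, 100] → 45
= HSL(179°, 45%, 41%)


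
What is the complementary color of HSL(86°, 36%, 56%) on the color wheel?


Complement = opposite side of color wheel = hue + 180°
H' = (86 + 180) mod 360 = 266°
S and L unchanged.
= HSL(266°, 36%, 56%)


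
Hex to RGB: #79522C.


79 → 121 (R)
52 → 82 (G)
2C → 44 (B)
= RGB(121, 82, 44)


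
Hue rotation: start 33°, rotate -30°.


New hue = (H + rotation) mod 360
New hue = (33 -30) mod 360
= 3 mod 360
= 3°


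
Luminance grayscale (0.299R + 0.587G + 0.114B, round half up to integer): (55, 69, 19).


Gray = 0.299×R + 0.587×G + 0.114×B
Gray = 0.299×55 + 0.587×69 + 0.114×19
Gray = 16.445 + 40.503 + 2.166
Gray = 59.114 → round half up → 59
Gray = 59


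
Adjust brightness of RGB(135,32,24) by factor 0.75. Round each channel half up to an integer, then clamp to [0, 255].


Multiply each channel by 0.75, round half up, clamp to [0, 255]
R: 135×0.75 = 101.25 → round → 101
G: 32×0.75 = 24
B: 24×0.75 = 18
= RGB(101, 24, 18)


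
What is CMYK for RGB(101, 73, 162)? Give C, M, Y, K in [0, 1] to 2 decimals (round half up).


R'=101/255≈0.3961, G'=73/255≈0.2863, B'=162/255≈0.6353
K = 1 - max(R',G',B') = 1 - 162/255 = 93/255 = 0.36470… → 0.36
(1-R'-K)/(1-K) simplifies to (max-R)/max with max = 162:
C = (162-101)/162 = 61/162 = 0.37654… → 0.38
M = (162-73)/162 = 89/162 = 0.54938… → 0.55
Y = (162-162)/162 = 0/162 = 0 → 0.00
= CMYK(0.38, 0.55, 0.00, 0.36)


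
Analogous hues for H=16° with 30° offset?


Base hue: 16°
Left analog: (16 - 30) mod 360 = 346°
Right analog: (16 + 30) mod 360 = 46°
Analogous hues = 346° and 46°


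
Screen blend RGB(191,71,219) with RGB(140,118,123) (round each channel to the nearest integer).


Screen: C = 255 - (255-A)×(255-B)/255, rounded to nearest integer
R: 255 - (255-191)×(255-140)/255 = 255 - 7360/255 ≈ 255 - 28.863 = 226.137 → 226
G: 255 - (255-71)×(255-118)/255 = 255 - 25208/255 ≈ 255 - 98.855 = 156.145 → 156
B: 255 - (255-219)×(255-123)/255 = 255 - 4752/255 ≈ 255 - 18.635 = 236.365 → 236
= RGB(226, 156, 236)


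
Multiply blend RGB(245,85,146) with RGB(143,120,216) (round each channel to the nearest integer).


Multiply: C = A×B/255, rounded to nearest integer
R: 245×143/255 = 35035/255 ≈ 137.392 → 137
G: 85×120/255 = 10200/255 ≈ 40.000 → 40
B: 146×216/255 = 31536/255 ≈ 123.671 → 124
= RGB(137, 40, 124)


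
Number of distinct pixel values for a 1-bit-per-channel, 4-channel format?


Total bits = 1 bits/channel × 4 channels = 4 bits
Distinct pixel values = 2^4
= 16 pixel values


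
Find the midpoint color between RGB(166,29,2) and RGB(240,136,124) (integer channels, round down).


Midpoint: each channel = ⌊(C₁+C₂)/2⌋
R: ⌊(166+240)/2⌋ = 203
G: ⌊(29+136)/2⌋ = 82
B: ⌊(2+124)/2⌋ = 63
= RGB(203, 82, 63)


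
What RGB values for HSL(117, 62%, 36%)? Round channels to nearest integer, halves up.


H=117°, S=0.62, L=0.36
C = (1-|2L-1|)×S = (1-|-0.28|)×0.62 = 0.4464
H' = H/60 = 117/60 ≈ 1.9500; X = C×(1-|H' mod 2 - 1|) = 0.02232
m = L - C/2 = 0.36 - 0.2232 = 0.1368
Sector ⌊H'⌋ = 1 → (R',G',B') = (0.02232, 0.4464, 0.0)
RGB = ((R'+m)×255, (G'+m)×255, (B'+m)×255) = (40.5756, 148.716, 34.884)
Round half up → RGB(41, 149, 35)


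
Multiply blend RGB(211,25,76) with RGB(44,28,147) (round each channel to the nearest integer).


Multiply: C = A×B/255, rounded to nearest integer
R: 211×44/255 = 9284/255 ≈ 36.408 → 36
G: 25×28/255 = 700/255 ≈ 2.745 → 3
B: 76×147/255 = 11172/255 ≈ 43.812 → 44
= RGB(36, 3, 44)


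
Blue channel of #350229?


Color: #350229
R = 35 = 53
G = 02 = 2
B = 29 = 41
Blue = 41


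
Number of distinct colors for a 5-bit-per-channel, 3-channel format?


Total bits = 5 bits/channel × 3 channels = 15 bits
Distinct colors = 2^15
= 32,768 colors


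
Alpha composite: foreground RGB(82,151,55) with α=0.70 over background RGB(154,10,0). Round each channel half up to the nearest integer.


C = α×F + (1-α)×B, with 1-α = 0.30
R: 0.70×82 + 0.30×154 = 57.40 + 46.20 = 103.60 → 104
G: 0.70×151 + 0.30×10 = 105.70 + 3.00 = 108.70 → 109
B: 0.70×55 + 0.30×0 = 38.50 + 0.00 = 38.50 → 39
= RGB(104, 109, 39)


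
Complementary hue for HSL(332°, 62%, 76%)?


Complement = opposite side of color wheel = hue + 180°
H' = (332 + 180) mod 360 = 152°
S and L unchanged.
= HSL(152°, 62%, 76%)


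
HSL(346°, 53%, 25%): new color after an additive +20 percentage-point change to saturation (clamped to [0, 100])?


Original S = 53%
Adjustment = +20 percentage points
New S = 53 + (20) = 73
Clamp to [0, 100] → 73
= HSL(346°, 73%, 25%)


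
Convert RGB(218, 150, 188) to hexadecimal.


R = 218 → DA (hex)
G = 150 → 96 (hex)
B = 188 → BC (hex)
Hex = #DA96BC


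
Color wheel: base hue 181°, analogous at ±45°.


Base hue: 181°
Left analog: (181 - 45) mod 360 = 136°
Right analog: (181 + 45) mod 360 = 226°
Analogous hues = 136° and 226°


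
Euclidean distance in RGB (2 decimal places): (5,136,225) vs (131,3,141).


d = √[(R₁-R₂)² + (G₁-G₂)² + (B₁-B₂)²]
d = √[(5-131)² + (136-3)² + (225-141)²]
d = √[15876 + 17689 + 7056]
d = √40621
d ≈ 201.55


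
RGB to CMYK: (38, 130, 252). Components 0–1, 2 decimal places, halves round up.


R'=38/255≈0.1490, G'=130/255≈0.5098, B'=252/255≈0.9882
K = 1 - max(R',G',B') = 1 - 252/255 = 3/255 = 0.01176… → 0.01
(1-R'-K)/(1-K) simplifies to (max-R)/max with max = 252:
C = (252-38)/252 = 214/252 = 0.84920… → 0.85
M = (252-130)/252 = 122/252 = 0.48412… → 0.48
Y = (252-252)/252 = 0/252 = 0 → 0.00
= CMYK(0.85, 0.48, 0.00, 0.01)


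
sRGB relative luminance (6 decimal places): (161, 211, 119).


Linearize each channel (sRGB transfer function): c = v/255; c_lin = c/12.92 if c ≤ 0.04045, else ((c+0.055)/1.055)^2.4
  R: 161/255 ≈ 0.631373 > 0.04045 → ((0.631373+0.055)/1.055)^2.4 ≈ 0.356400
  G: 211/255 ≈ 0.827451 > 0.04045 → ((0.827451+0.055)/1.055)^2.4 ≈ 0.651406
  B: 119/255 ≈ 0.466667 > 0.04045 → ((0.466667+0.055)/1.055)^2.4 ≈ 0.184475
R_lin = 0.356400, G_lin = 0.651406, B_lin = 0.184475
L = 0.2126×R + 0.7152×G + 0.0722×B
L = 0.2126×0.356400 + 0.7152×0.651406 + 0.0722×0.184475
L ≈ 0.554975


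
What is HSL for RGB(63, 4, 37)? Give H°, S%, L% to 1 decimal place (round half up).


Normalize: R'=63/255≈0.2471, G'=4/255≈0.0157, B'=37/255≈0.1451
Max=63/255, Min=4/255, Δ=Max-Min=59/255
L = (Max+Min)/2 = (63+4)/510 = 67/510 = 0.13137… → L = 13.1%
L ≤ 0.5 → S = Δ/(Max+Min) = 59/(63+4) = 59/67 = 0.88059… → S = 88.1%
(the 1/255 factors cancel in S and H, so raw channel differences can be used)
Max is R' → H = 60 × (((G-B)/Δ) mod 6) = 60 × (((4-37)/59) mod 6)
  (-33)/59 = -0.5593…; negative, so add 6 → 5.4406…
  H = 60 × 5.4406… = 326.440…° → H = 326.4°
= HSL(326.4°, 88.1%, 13.1%)


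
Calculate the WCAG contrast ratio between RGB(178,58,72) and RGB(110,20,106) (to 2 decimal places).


Linearize each sRGB channel c=v/255: c/12.92 if c ≤ 0.04045 else ((c+0.055)/1.055)^2.4
L = 0.2126×R_lin + 0.7152×G_lin + 0.0722×B_lin
Color 1 (178,58,72):
  R=178: 178/255≈0.6980 > 0.04045 → ((0.6980+0.055)/1.055)^2.4 ≈ 0.44520
  G=58: 58/255≈0.2275 > 0.04045 → ((0.2275+0.055)/1.055)^2.4 ≈ 0.04231
  B=72: 72/255≈0.2824 > 0.04045 → ((0.2824+0.055)/1.055)^2.4 ≈ 0.06480
  L1 = 0.2126×0.44520 + 0.7152×0.04231 + 0.0722×0.06480 ≈ 0.12959
Color 2 (110,20,106):
  R=110: 110/255≈0.4314 > 0.04045 → ((0.4314+0.055)/1.055)^2.4 ≈ 0.15593
  G=20: 20/255≈0.0784 > 0.04045 → ((0.0784+0.055)/1.055)^2.4 ≈ 0.00700
  B=106: 106/255≈0.4157 > 0.04045 → ((0.4157+0.055)/1.055)^2.4 ≈ 0.14413
  L2 = 0.2126×0.15593 + 0.7152×0.00700 + 0.0722×0.14413 ≈ 0.04856
Lighter = 0.12959, Darker = 0.04856
Ratio = (L_lighter + 0.05) / (L_darker + 0.05)
Ratio = (0.12959 + 0.05) / (0.04856 + 0.05) = 0.17959 / 0.09856 ≈ 1.8222
Ratio ≈ 1.82:1


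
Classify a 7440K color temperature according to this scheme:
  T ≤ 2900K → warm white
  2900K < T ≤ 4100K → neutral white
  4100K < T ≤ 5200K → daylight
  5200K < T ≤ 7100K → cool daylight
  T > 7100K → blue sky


Temperature: 7440K
7440K > 7100K → blue sky
Classification: blue sky


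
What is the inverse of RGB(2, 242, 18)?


Invert: (255-R, 255-G, 255-B)
R: 255-2 = 253
G: 255-242 = 13
B: 255-18 = 237
= RGB(253, 13, 237)


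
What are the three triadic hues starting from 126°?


Triadic: equally spaced at 120° intervals
H1 = 126°
H2 = (126 + 120) mod 360 = 246°
H3 = (126 + 240) mod 360 = 6°
Triadic = 126°, 246°, 6°


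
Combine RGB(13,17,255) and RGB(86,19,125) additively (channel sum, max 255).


Additive: each channel = min(255, C₁+C₂)
R: 13+86 = 99 → 99
G: 17+19 = 36 → 36
B: 255+125 = 380 → 255
= RGB(99, 36, 255)


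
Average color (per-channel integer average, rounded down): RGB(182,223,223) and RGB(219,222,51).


Midpoint: each channel = ⌊(C₁+C₂)/2⌋
R: ⌊(182+219)/2⌋ = 200
G: ⌊(223+222)/2⌋ = 222
B: ⌊(223+51)/2⌋ = 137
= RGB(200, 222, 137)


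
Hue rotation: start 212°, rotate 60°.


New hue = (H + rotation) mod 360
New hue = (212 + 60) mod 360
= 272 mod 360
= 272°


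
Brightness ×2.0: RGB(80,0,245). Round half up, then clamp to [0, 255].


Multiply each channel by 2.0, round half up, clamp to [0, 255]
R: 80×2.0 = 160
G: 0×2.0 = 0
B: 245×2.0 = 490 → clamp → 255
= RGB(160, 0, 255)


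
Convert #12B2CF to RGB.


12 → 18 (R)
B2 → 178 (G)
CF → 207 (B)
= RGB(18, 178, 207)


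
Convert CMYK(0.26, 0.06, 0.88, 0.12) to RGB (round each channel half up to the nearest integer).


R = 255 × (1-C) × (1-K) = 255 × 0.74 × 0.88 = 166.056 → 166
G = 255 × (1-M) × (1-K) = 255 × 0.94 × 0.88 = 210.936 → 211
B = 255 × (1-Y) × (1-K) = 255 × 0.12 × 0.88 = 26.928 → 27
= RGB(166, 211, 27)


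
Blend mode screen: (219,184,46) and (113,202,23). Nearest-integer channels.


Screen: C = 255 - (255-A)×(255-B)/255, rounded to nearest integer
R: 255 - (255-219)×(255-113)/255 = 255 - 5112/255 ≈ 255 - 20.047 = 234.953 → 235
G: 255 - (255-184)×(255-202)/255 = 255 - 3763/255 ≈ 255 - 14.757 = 240.243 → 240
B: 255 - (255-46)×(255-23)/255 = 255 - 48488/255 ≈ 255 - 190.149 = 64.851 → 65
= RGB(235, 240, 65)


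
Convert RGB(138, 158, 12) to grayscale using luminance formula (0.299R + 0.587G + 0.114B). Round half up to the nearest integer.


Gray = 0.299×R + 0.587×G + 0.114×B
Gray = 0.299×138 + 0.587×158 + 0.114×12
Gray = 41.262 + 92.746 + 1.368
Gray = 135.376 → round half up → 135
Gray = 135


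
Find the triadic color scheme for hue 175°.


Triadic: equally spaced at 120° intervals
H1 = 175°
H2 = (175 + 120) mod 360 = 295°
H3 = (175 + 240) mod 360 = 55°
Triadic = 175°, 295°, 55°


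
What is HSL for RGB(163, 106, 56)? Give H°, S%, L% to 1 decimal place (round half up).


Normalize: R'=163/255≈0.6392, G'=106/255≈0.4157, B'=56/255≈0.2196
Max=163/255, Min=56/255, Δ=Max-Min=107/255
L = (Max+Min)/2 = (163+56)/510 = 219/510 = 0.42941… → L = 42.9%
L ≤ 0.5 → S = Δ/(Max+Min) = 107/(163+56) = 107/219 = 0.48858… → S = 48.9%
(the 1/255 factors cancel in S and H, so raw channel differences can be used)
Max is R' → H = 60 × (((G-B)/Δ) mod 6) = 60 × (((106-56)/107) mod 6)
  50/107 = 0.4672…
  H = 60 × 0.4672… = 28.037…° → H = 28.0°
= HSL(28.0°, 48.9%, 42.9%)


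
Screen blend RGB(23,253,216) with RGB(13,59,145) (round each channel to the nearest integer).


Screen: C = 255 - (255-A)×(255-B)/255, rounded to nearest integer
R: 255 - (255-23)×(255-13)/255 = 255 - 56144/255 ≈ 255 - 220.173 = 34.827 → 35
G: 255 - (255-253)×(255-59)/255 = 255 - 392/255 ≈ 255 - 1.537 = 253.463 → 253
B: 255 - (255-216)×(255-145)/255 = 255 - 4290/255 ≈ 255 - 16.824 = 238.176 → 238
= RGB(35, 253, 238)


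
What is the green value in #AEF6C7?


Color: #AEF6C7
R = AE = 174
G = F6 = 246
B = C7 = 199
Green = 246


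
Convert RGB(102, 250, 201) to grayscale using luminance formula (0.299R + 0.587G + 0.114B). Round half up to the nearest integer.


Gray = 0.299×R + 0.587×G + 0.114×B
Gray = 0.299×102 + 0.587×250 + 0.114×201
Gray = 30.498 + 146.750 + 22.914
Gray = 200.162 → round half up → 200
Gray = 200


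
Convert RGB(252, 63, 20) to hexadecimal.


R = 252 → FC (hex)
G = 63 → 3F (hex)
B = 20 → 14 (hex)
Hex = #FC3F14


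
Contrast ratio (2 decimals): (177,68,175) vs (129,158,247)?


Linearize each sRGB channel c=v/255: c/12.92 if c ≤ 0.04045 else ((c+0.055)/1.055)^2.4
L = 0.2126×R_lin + 0.7152×G_lin + 0.0722×B_lin
Color 1 (177,68,175):
  R=177: 177/255≈0.6941 > 0.04045 → ((0.6941+0.055)/1.055)^2.4 ≈ 0.43966
  G=68: 68/255≈0.2667 > 0.04045 → ((0.2667+0.055)/1.055)^2.4 ≈ 0.05781
  B=175: 175/255≈0.6863 > 0.04045 → ((0.6863+0.055)/1.055)^2.4 ≈ 0.42869
  L1 = 0.2126×0.43966 + 0.7152×0.05781 + 0.0722×0.42869 ≈ 0.16577
Color 2 (129,158,247):
  R=129: 129/255≈0.5059 > 0.04045 → ((0.5059+0.055)/1.055)^2.4 ≈ 0.21953
  G=158: 158/255≈0.6196 > 0.04045 → ((0.6196+0.055)/1.055)^2.4 ≈ 0.34191
  B=247: 247/255≈0.9686 > 0.04045 → ((0.9686+0.055)/1.055)^2.4 ≈ 0.93011
  L2 = 0.2126×0.21953 + 0.7152×0.34191 + 0.0722×0.93011 ≈ 0.35836
Lighter = 0.35836, Darker = 0.16577
Ratio = (L_lighter + 0.05) / (L_darker + 0.05)
Ratio = (0.35836 + 0.05) / (0.16577 + 0.05) = 0.40836 / 0.21577 ≈ 1.8926
Ratio ≈ 1.89:1


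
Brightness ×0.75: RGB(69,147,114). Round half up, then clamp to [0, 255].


Multiply each channel by 0.75, round half up, clamp to [0, 255]
R: 69×0.75 = 51.75 → round → 52
G: 147×0.75 = 110.25 → round → 110
B: 114×0.75 = 85.5 → round → 86
= RGB(52, 110, 86)


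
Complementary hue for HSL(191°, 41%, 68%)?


Complement = opposite side of color wheel = hue + 180°
H' = (191 + 180) mod 360 = 11°
S and L unchanged.
= HSL(11°, 41%, 68%)


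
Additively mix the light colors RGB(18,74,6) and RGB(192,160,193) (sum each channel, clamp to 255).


Additive: each channel = min(255, C₁+C₂)
R: 18+192 = 210 → 210
G: 74+160 = 234 → 234
B: 6+193 = 199 → 199
= RGB(210, 234, 199)


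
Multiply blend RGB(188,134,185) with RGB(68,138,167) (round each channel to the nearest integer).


Multiply: C = A×B/255, rounded to nearest integer
R: 188×68/255 = 12784/255 ≈ 50.133 → 50
G: 134×138/255 = 18492/255 ≈ 72.518 → 73
B: 185×167/255 = 30895/255 ≈ 121.157 → 121
= RGB(50, 73, 121)


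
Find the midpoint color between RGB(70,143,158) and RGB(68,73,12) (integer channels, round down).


Midpoint: each channel = ⌊(C₁+C₂)/2⌋
R: ⌊(70+68)/2⌋ = 69
G: ⌊(143+73)/2⌋ = 108
B: ⌊(158+12)/2⌋ = 85
= RGB(69, 108, 85)


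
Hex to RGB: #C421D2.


C4 → 196 (R)
21 → 33 (G)
D2 → 210 (B)
= RGB(196, 33, 210)


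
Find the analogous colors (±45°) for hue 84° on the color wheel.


Base hue: 84°
Left analog: (84 - 45) mod 360 = 39°
Right analog: (84 + 45) mod 360 = 129°
Analogous hues = 39° and 129°


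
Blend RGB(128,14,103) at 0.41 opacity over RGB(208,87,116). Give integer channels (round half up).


C = α×F + (1-α)×B, with 1-α = 0.59
R: 0.41×128 + 0.59×208 = 52.48 + 122.72 = 175.20 → 175
G: 0.41×14 + 0.59×87 = 5.74 + 51.33 = 57.07 → 57
B: 0.41×103 + 0.59×116 = 42.23 + 68.44 = 110.67 → 111
= RGB(175, 57, 111)


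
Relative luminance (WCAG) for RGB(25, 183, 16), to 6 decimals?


Linearize each channel (sRGB transfer function): c = v/255; c_lin = c/12.92 if c ≤ 0.04045, else ((c+0.055)/1.055)^2.4
  R: 25/255 ≈ 0.098039 > 0.04045 → ((0.098039+0.055)/1.055)^2.4 ≈ 0.009721
  G: 183/255 ≈ 0.717647 > 0.04045 → ((0.717647+0.055)/1.055)^2.4 ≈ 0.473531
  B: 16/255 ≈ 0.062745 > 0.04045 → ((0.062745+0.055)/1.055)^2.4 ≈ 0.005182
R_lin = 0.009721, G_lin = 0.473531, B_lin = 0.005182
L = 0.2126×R + 0.7152×G + 0.0722×B
L = 0.2126×0.009721 + 0.7152×0.473531 + 0.0722×0.005182
L ≈ 0.341111


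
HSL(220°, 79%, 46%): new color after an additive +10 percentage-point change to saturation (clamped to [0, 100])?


Original S = 79%
Adjustment = +10 percentage points
New S = 79 + (10) = 89
Clamp to [0, 100] → 89
= HSL(220°, 89%, 46%)


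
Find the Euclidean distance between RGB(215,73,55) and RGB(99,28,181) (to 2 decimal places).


d = √[(R₁-R₂)² + (G₁-G₂)² + (B₁-B₂)²]
d = √[(215-99)² + (73-28)² + (55-181)²]
d = √[13456 + 2025 + 15876]
d = √31357
d ≈ 177.08


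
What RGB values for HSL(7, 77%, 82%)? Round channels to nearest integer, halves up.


H=7°, S=0.77, L=0.82
C = (1-|2L-1|)×S = (1-|0.64|)×0.77 = 0.2772
H' = H/60 = 7/60 ≈ 0.1167; X = C×(1-|H' mod 2 - 1|) = 0.03234
m = L - C/2 = 0.82 - 0.1386 = 0.6814
Sector ⌊H'⌋ = 0 → (R',G',B') = (0.2772, 0.03234, 0.0)
RGB = ((R'+m)×255, (G'+m)×255, (B'+m)×255) = (244.443, 182.0037, 173.757)
Round half up → RGB(244, 182, 174)


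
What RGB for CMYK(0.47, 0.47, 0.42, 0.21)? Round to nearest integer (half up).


R = 255 × (1-C) × (1-K) = 255 × 0.53 × 0.79 = 106.7685 → 107
G = 255 × (1-M) × (1-K) = 255 × 0.53 × 0.79 = 106.7685 → 107
B = 255 × (1-Y) × (1-K) = 255 × 0.58 × 0.79 = 116.841 → 117
= RGB(107, 107, 117)


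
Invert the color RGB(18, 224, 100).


Invert: (255-R, 255-G, 255-B)
R: 255-18 = 237
G: 255-224 = 31
B: 255-100 = 155
= RGB(237, 31, 155)


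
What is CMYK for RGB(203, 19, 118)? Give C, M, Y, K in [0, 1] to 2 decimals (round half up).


R'=203/255≈0.7961, G'=19/255≈0.0745, B'=118/255≈0.4627
K = 1 - max(R',G',B') = 1 - 203/255 = 52/255 = 0.20392… → 0.20
(1-R'-K)/(1-K) simplifies to (max-R)/max with max = 203:
C = (203-203)/203 = 0/203 = 0 → 0.00
M = (203-19)/203 = 184/203 = 0.90640… → 0.91
Y = (203-118)/203 = 85/203 = 0.41871… → 0.42
= CMYK(0.00, 0.91, 0.42, 0.20)


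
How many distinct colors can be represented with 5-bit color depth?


Colors = 2^bits = 2^5
= 32 colors


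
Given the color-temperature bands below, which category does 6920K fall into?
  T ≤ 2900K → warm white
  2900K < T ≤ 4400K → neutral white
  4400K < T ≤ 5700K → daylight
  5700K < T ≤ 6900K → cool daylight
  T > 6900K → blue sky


Temperature: 6920K
6920K > 6900K → blue sky
Classification: blue sky


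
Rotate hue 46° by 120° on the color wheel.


New hue = (H + rotation) mod 360
New hue = (46 + 120) mod 360
= 166 mod 360
= 166°


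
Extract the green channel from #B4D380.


Color: #B4D380
R = B4 = 180
G = D3 = 211
B = 80 = 128
Green = 211


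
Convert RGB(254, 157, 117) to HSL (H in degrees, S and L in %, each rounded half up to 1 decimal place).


Normalize: R'=254/255≈0.9961, G'=157/255≈0.6157, B'=117/255≈0.4588
Max=254/255, Min=117/255, Δ=Max-Min=137/255
L = (Max+Min)/2 = (254+117)/510 = 371/510 = 0.72745… → L = 72.7%
L > 0.5 → S = Δ/(2-Max-Min) = 137/(510-254-117) = 137/139 = 0.98561… → S = 98.6%
(the 1/255 factors cancel in S and H, so raw channel differences can be used)
Max is R' → H = 60 × (((G-B)/Δ) mod 6) = 60 × (((157-117)/137) mod 6)
  40/137 = 0.2919…
  H = 60 × 0.2919… = 17.518…° → H = 17.5°
= HSL(17.5°, 98.6%, 72.7%)


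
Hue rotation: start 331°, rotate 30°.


New hue = (H + rotation) mod 360
New hue = (331 + 30) mod 360
= 361 mod 360
= 1°


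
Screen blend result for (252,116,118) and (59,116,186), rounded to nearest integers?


Screen: C = 255 - (255-A)×(255-B)/255, rounded to nearest integer
R: 255 - (255-252)×(255-59)/255 = 255 - 588/255 ≈ 255 - 2.306 = 252.694 → 253
G: 255 - (255-116)×(255-116)/255 = 255 - 19321/255 ≈ 255 - 75.769 = 179.231 → 179
B: 255 - (255-118)×(255-186)/255 = 255 - 9453/255 ≈ 255 - 37.071 = 217.929 → 218
= RGB(253, 179, 218)


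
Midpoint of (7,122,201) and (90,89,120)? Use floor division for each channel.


Midpoint: each channel = ⌊(C₁+C₂)/2⌋
R: ⌊(7+90)/2⌋ = 48
G: ⌊(122+89)/2⌋ = 105
B: ⌊(201+120)/2⌋ = 160
= RGB(48, 105, 160)


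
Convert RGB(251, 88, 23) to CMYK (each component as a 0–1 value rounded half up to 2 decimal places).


R'=251/255≈0.9843, G'=88/255≈0.3451, B'=23/255≈0.0902
K = 1 - max(R',G',B') = 1 - 251/255 = 4/255 = 0.01568… → 0.02
(1-R'-K)/(1-K) simplifies to (max-R)/max with max = 251:
C = (251-251)/251 = 0/251 = 0 → 0.00
M = (251-88)/251 = 163/251 = 0.64940… → 0.65
Y = (251-23)/251 = 228/251 = 0.90836… → 0.91
= CMYK(0.00, 0.65, 0.91, 0.02)


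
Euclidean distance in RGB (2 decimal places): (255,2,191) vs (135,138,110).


d = √[(R₁-R₂)² + (G₁-G₂)² + (B₁-B₂)²]
d = √[(255-135)² + (2-138)² + (191-110)²]
d = √[14400 + 18496 + 6561]
d = √39457
d ≈ 198.64


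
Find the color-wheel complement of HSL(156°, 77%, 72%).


Complement = opposite side of color wheel = hue + 180°
H' = (156 + 180) mod 360 = 336°
S and L unchanged.
= HSL(336°, 77%, 72%)


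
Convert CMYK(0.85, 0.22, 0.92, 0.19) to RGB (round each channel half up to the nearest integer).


R = 255 × (1-C) × (1-K) = 255 × 0.15 × 0.81 = 30.9825 → 31
G = 255 × (1-M) × (1-K) = 255 × 0.78 × 0.81 = 161.109 → 161
B = 255 × (1-Y) × (1-K) = 255 × 0.08 × 0.81 = 16.524 → 17
= RGB(31, 161, 17)


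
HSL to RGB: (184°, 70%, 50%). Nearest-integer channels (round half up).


H=184°, S=0.70, L=0.50
C = (1-|2L-1|)×S = (1-|0.00|)×0.70 = 0.7
H' = H/60 = 184/60 ≈ 3.0667; X = C×(1-|H' mod 2 - 1|) ≈ 0.6533
m = L - C/2 = 0.50 - 0.35 = 0.15
Sector ⌊H'⌋ = 3 → (R',G',B') = (0.0, ≈0.6533, 0.7)
RGB = ((R'+m)×255, (G'+m)×255, (B'+m)×255) = (38.25, 204.85, 216.75)
Round half up → RGB(38, 205, 217)


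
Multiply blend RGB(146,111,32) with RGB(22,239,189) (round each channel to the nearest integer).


Multiply: C = A×B/255, rounded to nearest integer
R: 146×22/255 = 3212/255 ≈ 12.596 → 13
G: 111×239/255 = 26529/255 ≈ 104.035 → 104
B: 32×189/255 = 6048/255 ≈ 23.718 → 24
= RGB(13, 104, 24)


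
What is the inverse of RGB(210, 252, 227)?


Invert: (255-R, 255-G, 255-B)
R: 255-210 = 45
G: 255-252 = 3
B: 255-227 = 28
= RGB(45, 3, 28)


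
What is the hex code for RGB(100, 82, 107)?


R = 100 → 64 (hex)
G = 82 → 52 (hex)
B = 107 → 6B (hex)
Hex = #64526B


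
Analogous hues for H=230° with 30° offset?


Base hue: 230°
Left analog: (230 - 30) mod 360 = 200°
Right analog: (230 + 30) mod 360 = 260°
Analogous hues = 200° and 260°
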